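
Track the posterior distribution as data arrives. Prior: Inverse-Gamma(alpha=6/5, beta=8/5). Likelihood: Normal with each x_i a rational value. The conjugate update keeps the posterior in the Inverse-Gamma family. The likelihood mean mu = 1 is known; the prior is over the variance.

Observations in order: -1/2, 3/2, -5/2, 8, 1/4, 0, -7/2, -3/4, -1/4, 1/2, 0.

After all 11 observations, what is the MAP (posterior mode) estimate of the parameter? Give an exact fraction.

obs 1: x=-1/2 → posterior Inverse-Gamma(17/10, 109/40)
obs 2: x=3/2 → posterior Inverse-Gamma(11/5, 57/20)
obs 3: x=-5/2 → posterior Inverse-Gamma(27/10, 359/40)
obs 4: x=8 → posterior Inverse-Gamma(16/5, 1339/40)
obs 5: x=1/4 → posterior Inverse-Gamma(37/10, 5401/160)
obs 6: x=0 → posterior Inverse-Gamma(21/5, 5481/160)
obs 7: x=-7/2 → posterior Inverse-Gamma(47/10, 7101/160)
obs 8: x=-3/4 → posterior Inverse-Gamma(26/5, 3673/80)
obs 9: x=-1/4 → posterior Inverse-Gamma(57/10, 7471/160)
obs 10: x=1/2 → posterior Inverse-Gamma(31/5, 7491/160)
obs 11: x=0 → posterior Inverse-Gamma(67/10, 7571/160)

7571/1232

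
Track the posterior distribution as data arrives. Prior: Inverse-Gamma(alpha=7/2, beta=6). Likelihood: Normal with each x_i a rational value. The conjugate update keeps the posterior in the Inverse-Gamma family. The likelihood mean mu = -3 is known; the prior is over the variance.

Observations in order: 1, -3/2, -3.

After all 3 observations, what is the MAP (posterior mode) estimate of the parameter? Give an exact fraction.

121/48

obs 1: x=1 → posterior Inverse-Gamma(4, 14)
obs 2: x=-3/2 → posterior Inverse-Gamma(9/2, 121/8)
obs 3: x=-3 → posterior Inverse-Gamma(5, 121/8)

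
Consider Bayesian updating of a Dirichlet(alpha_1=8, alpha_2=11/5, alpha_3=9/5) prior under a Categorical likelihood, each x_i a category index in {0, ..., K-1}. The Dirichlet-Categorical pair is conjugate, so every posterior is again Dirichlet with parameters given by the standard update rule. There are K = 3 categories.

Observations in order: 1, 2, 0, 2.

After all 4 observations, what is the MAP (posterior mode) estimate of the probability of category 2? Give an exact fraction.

14/65

obs 1: x=1 → posterior Dirichlet(8, 16/5, 9/5)
obs 2: x=2 → posterior Dirichlet(8, 16/5, 14/5)
obs 3: x=0 → posterior Dirichlet(9, 16/5, 14/5)
obs 4: x=2 → posterior Dirichlet(9, 16/5, 19/5)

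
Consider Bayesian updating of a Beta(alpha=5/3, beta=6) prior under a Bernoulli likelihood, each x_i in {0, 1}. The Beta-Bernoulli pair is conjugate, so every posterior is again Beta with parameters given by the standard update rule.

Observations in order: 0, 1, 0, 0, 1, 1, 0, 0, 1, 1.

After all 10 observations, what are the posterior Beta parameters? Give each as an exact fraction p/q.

alpha=20/3, beta=11

obs 1: x=0 → posterior Beta(5/3, 7)
obs 2: x=1 → posterior Beta(8/3, 7)
obs 3: x=0 → posterior Beta(8/3, 8)
obs 4: x=0 → posterior Beta(8/3, 9)
obs 5: x=1 → posterior Beta(11/3, 9)
obs 6: x=1 → posterior Beta(14/3, 9)
obs 7: x=0 → posterior Beta(14/3, 10)
obs 8: x=0 → posterior Beta(14/3, 11)
obs 9: x=1 → posterior Beta(17/3, 11)
obs 10: x=1 → posterior Beta(20/3, 11)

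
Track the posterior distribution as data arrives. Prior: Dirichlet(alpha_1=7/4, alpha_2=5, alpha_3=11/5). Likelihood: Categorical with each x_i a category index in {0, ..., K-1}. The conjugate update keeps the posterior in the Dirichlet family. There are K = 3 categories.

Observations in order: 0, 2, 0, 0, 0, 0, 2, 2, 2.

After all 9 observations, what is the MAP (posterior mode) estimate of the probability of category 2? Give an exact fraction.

8/23

obs 1: x=0 → posterior Dirichlet(11/4, 5, 11/5)
obs 2: x=2 → posterior Dirichlet(11/4, 5, 16/5)
obs 3: x=0 → posterior Dirichlet(15/4, 5, 16/5)
obs 4: x=0 → posterior Dirichlet(19/4, 5, 16/5)
obs 5: x=0 → posterior Dirichlet(23/4, 5, 16/5)
obs 6: x=0 → posterior Dirichlet(27/4, 5, 16/5)
obs 7: x=2 → posterior Dirichlet(27/4, 5, 21/5)
obs 8: x=2 → posterior Dirichlet(27/4, 5, 26/5)
obs 9: x=2 → posterior Dirichlet(27/4, 5, 31/5)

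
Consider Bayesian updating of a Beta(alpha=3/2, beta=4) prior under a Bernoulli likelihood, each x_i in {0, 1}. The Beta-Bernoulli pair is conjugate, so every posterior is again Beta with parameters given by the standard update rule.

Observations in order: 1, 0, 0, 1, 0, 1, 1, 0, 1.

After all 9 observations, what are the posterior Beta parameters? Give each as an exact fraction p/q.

alpha=13/2, beta=8

obs 1: x=1 → posterior Beta(5/2, 4)
obs 2: x=0 → posterior Beta(5/2, 5)
obs 3: x=0 → posterior Beta(5/2, 6)
obs 4: x=1 → posterior Beta(7/2, 6)
obs 5: x=0 → posterior Beta(7/2, 7)
obs 6: x=1 → posterior Beta(9/2, 7)
obs 7: x=1 → posterior Beta(11/2, 7)
obs 8: x=0 → posterior Beta(11/2, 8)
obs 9: x=1 → posterior Beta(13/2, 8)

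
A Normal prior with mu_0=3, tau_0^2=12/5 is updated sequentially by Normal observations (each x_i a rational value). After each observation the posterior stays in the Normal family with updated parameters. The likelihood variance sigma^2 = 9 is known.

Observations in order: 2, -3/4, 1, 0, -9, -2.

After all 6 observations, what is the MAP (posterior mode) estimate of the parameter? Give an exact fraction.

10/39

obs 1: x=2 → posterior Normal(53/19, 36/19)
obs 2: x=-3/4 → posterior Normal(50/23, 36/23)
obs 3: x=1 → posterior Normal(2, 4/3)
obs 4: x=0 → posterior Normal(54/31, 36/31)
obs 5: x=-9 → posterior Normal(18/35, 36/35)
obs 6: x=-2 → posterior Normal(10/39, 12/13)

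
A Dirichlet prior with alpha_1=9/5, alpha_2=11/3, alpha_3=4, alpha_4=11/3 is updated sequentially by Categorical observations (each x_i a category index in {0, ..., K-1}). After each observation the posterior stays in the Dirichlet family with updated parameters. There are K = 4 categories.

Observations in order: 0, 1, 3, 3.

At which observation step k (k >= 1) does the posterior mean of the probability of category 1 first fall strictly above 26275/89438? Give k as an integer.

obs 1: x=0 → posterior Dirichlet(14/5, 11/3, 4, 11/3)
obs 2: x=1 → posterior Dirichlet(14/5, 14/3, 4, 11/3)
obs 3: x=3 → posterior Dirichlet(14/5, 14/3, 4, 14/3)
obs 4: x=3 → posterior Dirichlet(14/5, 14/3, 4, 17/3)

k = 2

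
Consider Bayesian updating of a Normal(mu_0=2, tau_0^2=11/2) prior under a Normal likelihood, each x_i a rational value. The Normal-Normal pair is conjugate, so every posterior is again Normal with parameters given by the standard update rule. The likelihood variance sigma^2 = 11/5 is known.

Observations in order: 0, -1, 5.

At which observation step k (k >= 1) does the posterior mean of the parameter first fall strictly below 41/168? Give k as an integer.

k = 2

obs 1: x=0 → posterior Normal(4/7, 11/7)
obs 2: x=-1 → posterior Normal(-1/12, 11/12)
obs 3: x=5 → posterior Normal(24/17, 11/17)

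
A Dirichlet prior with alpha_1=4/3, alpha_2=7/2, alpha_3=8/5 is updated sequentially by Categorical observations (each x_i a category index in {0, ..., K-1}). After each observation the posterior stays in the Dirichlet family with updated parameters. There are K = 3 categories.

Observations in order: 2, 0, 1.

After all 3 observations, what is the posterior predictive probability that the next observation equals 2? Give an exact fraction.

obs 1: x=2 → posterior Dirichlet(4/3, 7/2, 13/5)
obs 2: x=0 → posterior Dirichlet(7/3, 7/2, 13/5)
obs 3: x=1 → posterior Dirichlet(7/3, 9/2, 13/5)

78/283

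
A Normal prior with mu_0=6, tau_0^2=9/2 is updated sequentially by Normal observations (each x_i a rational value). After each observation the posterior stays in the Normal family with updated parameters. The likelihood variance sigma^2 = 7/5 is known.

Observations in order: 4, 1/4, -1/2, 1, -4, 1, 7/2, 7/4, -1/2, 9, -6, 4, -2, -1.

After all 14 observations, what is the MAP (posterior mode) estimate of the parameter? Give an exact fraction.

obs 1: x=4 → posterior Normal(264/59, 63/59)
obs 2: x=1/4 → posterior Normal(1101/416, 63/104)
obs 3: x=-1/2 → posterior Normal(1011/596, 63/149)
obs 4: x=1 → posterior Normal(1191/776, 63/194)
obs 5: x=-4 → posterior Normal(471/956, 63/239)
obs 6: x=1 → posterior Normal(651/1136, 63/284)
obs 7: x=7/2 → posterior Normal(183/188, 9/47)
obs 8: x=7/4 → posterior Normal(399/374, 63/374)
obs 9: x=-1/2 → posterior Normal(753/838, 63/419)
obs 10: x=9 → posterior Normal(1563/928, 63/464)
obs 11: x=-6 → posterior Normal(1023/1018, 63/509)
obs 12: x=4 → posterior Normal(1383/1108, 63/554)
obs 13: x=-2 → posterior Normal(1203/1198, 63/599)
obs 14: x=-1 → posterior Normal(159/184, 9/92)

159/184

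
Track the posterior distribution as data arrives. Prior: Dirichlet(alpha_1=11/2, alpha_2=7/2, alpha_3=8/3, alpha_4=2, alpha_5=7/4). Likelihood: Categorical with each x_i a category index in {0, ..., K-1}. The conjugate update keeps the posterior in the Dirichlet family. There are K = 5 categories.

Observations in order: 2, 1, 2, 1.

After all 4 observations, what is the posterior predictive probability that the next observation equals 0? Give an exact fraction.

66/233

obs 1: x=2 → posterior Dirichlet(11/2, 7/2, 11/3, 2, 7/4)
obs 2: x=1 → posterior Dirichlet(11/2, 9/2, 11/3, 2, 7/4)
obs 3: x=2 → posterior Dirichlet(11/2, 9/2, 14/3, 2, 7/4)
obs 4: x=1 → posterior Dirichlet(11/2, 11/2, 14/3, 2, 7/4)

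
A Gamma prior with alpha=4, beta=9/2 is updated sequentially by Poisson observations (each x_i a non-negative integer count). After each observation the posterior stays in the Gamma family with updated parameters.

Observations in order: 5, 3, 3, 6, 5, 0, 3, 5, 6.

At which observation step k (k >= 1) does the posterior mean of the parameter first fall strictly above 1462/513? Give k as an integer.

k = 9

obs 1: x=5 → posterior Gamma(9, 11/2)
obs 2: x=3 → posterior Gamma(12, 13/2)
obs 3: x=3 → posterior Gamma(15, 15/2)
obs 4: x=6 → posterior Gamma(21, 17/2)
obs 5: x=5 → posterior Gamma(26, 19/2)
obs 6: x=0 → posterior Gamma(26, 21/2)
obs 7: x=3 → posterior Gamma(29, 23/2)
obs 8: x=5 → posterior Gamma(34, 25/2)
obs 9: x=6 → posterior Gamma(40, 27/2)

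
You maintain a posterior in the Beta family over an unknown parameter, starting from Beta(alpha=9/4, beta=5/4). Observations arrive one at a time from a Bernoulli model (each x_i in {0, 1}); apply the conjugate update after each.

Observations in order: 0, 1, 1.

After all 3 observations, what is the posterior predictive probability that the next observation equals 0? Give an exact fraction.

obs 1: x=0 → posterior Beta(9/4, 9/4)
obs 2: x=1 → posterior Beta(13/4, 9/4)
obs 3: x=1 → posterior Beta(17/4, 9/4)

9/26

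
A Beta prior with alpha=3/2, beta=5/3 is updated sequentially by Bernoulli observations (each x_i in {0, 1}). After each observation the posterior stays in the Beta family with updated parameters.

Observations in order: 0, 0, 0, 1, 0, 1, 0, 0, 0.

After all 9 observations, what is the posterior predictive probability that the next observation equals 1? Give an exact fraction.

obs 1: x=0 → posterior Beta(3/2, 8/3)
obs 2: x=0 → posterior Beta(3/2, 11/3)
obs 3: x=0 → posterior Beta(3/2, 14/3)
obs 4: x=1 → posterior Beta(5/2, 14/3)
obs 5: x=0 → posterior Beta(5/2, 17/3)
obs 6: x=1 → posterior Beta(7/2, 17/3)
obs 7: x=0 → posterior Beta(7/2, 20/3)
obs 8: x=0 → posterior Beta(7/2, 23/3)
obs 9: x=0 → posterior Beta(7/2, 26/3)

21/73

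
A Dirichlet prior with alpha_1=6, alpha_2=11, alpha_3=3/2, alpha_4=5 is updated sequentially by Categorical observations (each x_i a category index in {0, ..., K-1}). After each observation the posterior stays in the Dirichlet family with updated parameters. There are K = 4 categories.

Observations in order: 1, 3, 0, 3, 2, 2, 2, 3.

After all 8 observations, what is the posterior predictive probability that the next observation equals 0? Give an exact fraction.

2/9

obs 1: x=1 → posterior Dirichlet(6, 12, 3/2, 5)
obs 2: x=3 → posterior Dirichlet(6, 12, 3/2, 6)
obs 3: x=0 → posterior Dirichlet(7, 12, 3/2, 6)
obs 4: x=3 → posterior Dirichlet(7, 12, 3/2, 7)
obs 5: x=2 → posterior Dirichlet(7, 12, 5/2, 7)
obs 6: x=2 → posterior Dirichlet(7, 12, 7/2, 7)
obs 7: x=2 → posterior Dirichlet(7, 12, 9/2, 7)
obs 8: x=3 → posterior Dirichlet(7, 12, 9/2, 8)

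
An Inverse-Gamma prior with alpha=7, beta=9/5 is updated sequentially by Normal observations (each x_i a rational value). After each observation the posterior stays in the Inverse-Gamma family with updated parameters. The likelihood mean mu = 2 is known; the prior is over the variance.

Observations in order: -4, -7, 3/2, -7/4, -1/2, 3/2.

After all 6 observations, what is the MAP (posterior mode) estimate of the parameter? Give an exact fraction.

obs 1: x=-4 → posterior Inverse-Gamma(15/2, 99/5)
obs 2: x=-7 → posterior Inverse-Gamma(8, 603/10)
obs 3: x=3/2 → posterior Inverse-Gamma(17/2, 2417/40)
obs 4: x=-7/4 → posterior Inverse-Gamma(9, 10793/160)
obs 5: x=-1/2 → posterior Inverse-Gamma(19/2, 11293/160)
obs 6: x=3/2 → posterior Inverse-Gamma(10, 11313/160)

11313/1760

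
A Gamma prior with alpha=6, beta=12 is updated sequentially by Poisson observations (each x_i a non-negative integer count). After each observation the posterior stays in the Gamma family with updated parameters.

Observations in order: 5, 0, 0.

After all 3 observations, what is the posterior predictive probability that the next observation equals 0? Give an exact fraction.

8649755859375/17592186044416

obs 1: x=5 → posterior Gamma(11, 13)
obs 2: x=0 → posterior Gamma(11, 14)
obs 3: x=0 → posterior Gamma(11, 15)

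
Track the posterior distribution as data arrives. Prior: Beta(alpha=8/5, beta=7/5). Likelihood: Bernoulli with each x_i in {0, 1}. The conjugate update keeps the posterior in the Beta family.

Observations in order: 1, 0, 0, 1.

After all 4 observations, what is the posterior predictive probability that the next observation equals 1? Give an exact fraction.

18/35

obs 1: x=1 → posterior Beta(13/5, 7/5)
obs 2: x=0 → posterior Beta(13/5, 12/5)
obs 3: x=0 → posterior Beta(13/5, 17/5)
obs 4: x=1 → posterior Beta(18/5, 17/5)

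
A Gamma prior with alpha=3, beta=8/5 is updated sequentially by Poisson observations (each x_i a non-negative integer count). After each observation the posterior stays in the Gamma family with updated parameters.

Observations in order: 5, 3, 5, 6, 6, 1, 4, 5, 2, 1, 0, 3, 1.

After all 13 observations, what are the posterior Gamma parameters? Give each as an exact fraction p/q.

obs 1: x=5 → posterior Gamma(8, 13/5)
obs 2: x=3 → posterior Gamma(11, 18/5)
obs 3: x=5 → posterior Gamma(16, 23/5)
obs 4: x=6 → posterior Gamma(22, 28/5)
obs 5: x=6 → posterior Gamma(28, 33/5)
obs 6: x=1 → posterior Gamma(29, 38/5)
obs 7: x=4 → posterior Gamma(33, 43/5)
obs 8: x=5 → posterior Gamma(38, 48/5)
obs 9: x=2 → posterior Gamma(40, 53/5)
obs 10: x=1 → posterior Gamma(41, 58/5)
obs 11: x=0 → posterior Gamma(41, 63/5)
obs 12: x=3 → posterior Gamma(44, 68/5)
obs 13: x=1 → posterior Gamma(45, 73/5)

alpha=45, beta=73/5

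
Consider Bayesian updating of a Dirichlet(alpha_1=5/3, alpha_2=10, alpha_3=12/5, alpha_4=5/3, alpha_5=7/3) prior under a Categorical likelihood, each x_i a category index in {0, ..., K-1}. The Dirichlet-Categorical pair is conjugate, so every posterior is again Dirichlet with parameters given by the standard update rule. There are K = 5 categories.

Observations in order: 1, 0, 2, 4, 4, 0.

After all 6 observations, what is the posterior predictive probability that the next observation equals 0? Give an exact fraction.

obs 1: x=1 → posterior Dirichlet(5/3, 11, 12/5, 5/3, 7/3)
obs 2: x=0 → posterior Dirichlet(8/3, 11, 12/5, 5/3, 7/3)
obs 3: x=2 → posterior Dirichlet(8/3, 11, 17/5, 5/3, 7/3)
obs 4: x=4 → posterior Dirichlet(8/3, 11, 17/5, 5/3, 10/3)
obs 5: x=4 → posterior Dirichlet(8/3, 11, 17/5, 5/3, 13/3)
obs 6: x=0 → posterior Dirichlet(11/3, 11, 17/5, 5/3, 13/3)

55/361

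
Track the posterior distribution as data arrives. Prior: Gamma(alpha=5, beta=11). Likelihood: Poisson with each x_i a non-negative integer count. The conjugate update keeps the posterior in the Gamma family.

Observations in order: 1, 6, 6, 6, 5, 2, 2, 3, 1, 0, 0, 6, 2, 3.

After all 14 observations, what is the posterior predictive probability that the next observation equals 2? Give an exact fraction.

obs 1: x=1 → posterior Gamma(6, 12)
obs 2: x=6 → posterior Gamma(12, 13)
obs 3: x=6 → posterior Gamma(18, 14)
obs 4: x=6 → posterior Gamma(24, 15)
obs 5: x=5 → posterior Gamma(29, 16)
obs 6: x=2 → posterior Gamma(31, 17)
obs 7: x=2 → posterior Gamma(33, 18)
obs 8: x=3 → posterior Gamma(36, 19)
obs 9: x=1 → posterior Gamma(37, 20)
obs 10: x=0 → posterior Gamma(37, 21)
obs 11: x=0 → posterior Gamma(37, 22)
obs 12: x=6 → posterior Gamma(43, 23)
obs 13: x=2 → posterior Gamma(45, 24)
obs 14: x=3 → posterior Gamma(48, 25)

1855400849079819766328385585545113212191381535376422107219696044921875/7007730822080241633563982641054480878059182492080986719815012211228672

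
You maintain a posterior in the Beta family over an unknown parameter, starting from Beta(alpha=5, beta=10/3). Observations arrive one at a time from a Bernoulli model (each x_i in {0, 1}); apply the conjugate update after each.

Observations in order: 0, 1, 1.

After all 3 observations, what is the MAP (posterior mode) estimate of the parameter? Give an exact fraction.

obs 1: x=0 → posterior Beta(5, 13/3)
obs 2: x=1 → posterior Beta(6, 13/3)
obs 3: x=1 → posterior Beta(7, 13/3)

9/14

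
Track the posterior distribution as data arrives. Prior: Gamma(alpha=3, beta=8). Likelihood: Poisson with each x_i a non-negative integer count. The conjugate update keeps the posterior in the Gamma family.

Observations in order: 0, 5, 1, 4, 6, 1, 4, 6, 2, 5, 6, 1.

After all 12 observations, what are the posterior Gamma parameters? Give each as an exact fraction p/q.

alpha=44, beta=20

obs 1: x=0 → posterior Gamma(3, 9)
obs 2: x=5 → posterior Gamma(8, 10)
obs 3: x=1 → posterior Gamma(9, 11)
obs 4: x=4 → posterior Gamma(13, 12)
obs 5: x=6 → posterior Gamma(19, 13)
obs 6: x=1 → posterior Gamma(20, 14)
obs 7: x=4 → posterior Gamma(24, 15)
obs 8: x=6 → posterior Gamma(30, 16)
obs 9: x=2 → posterior Gamma(32, 17)
obs 10: x=5 → posterior Gamma(37, 18)
obs 11: x=6 → posterior Gamma(43, 19)
obs 12: x=1 → posterior Gamma(44, 20)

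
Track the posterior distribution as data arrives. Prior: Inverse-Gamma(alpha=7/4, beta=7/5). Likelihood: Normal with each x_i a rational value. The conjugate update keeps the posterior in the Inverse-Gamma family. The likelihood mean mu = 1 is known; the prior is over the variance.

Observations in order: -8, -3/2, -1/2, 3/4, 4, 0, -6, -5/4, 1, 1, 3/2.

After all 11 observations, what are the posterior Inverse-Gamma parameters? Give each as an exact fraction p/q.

alpha=29/4, beta=6267/80

obs 1: x=-8 → posterior Inverse-Gamma(9/4, 419/10)
obs 2: x=-3/2 → posterior Inverse-Gamma(11/4, 1801/40)
obs 3: x=-1/2 → posterior Inverse-Gamma(13/4, 923/20)
obs 4: x=3/4 → posterior Inverse-Gamma(15/4, 7389/160)
obs 5: x=4 → posterior Inverse-Gamma(17/4, 8109/160)
obs 6: x=0 → posterior Inverse-Gamma(19/4, 8189/160)
obs 7: x=-6 → posterior Inverse-Gamma(21/4, 12109/160)
obs 8: x=-5/4 → posterior Inverse-Gamma(23/4, 6257/80)
obs 9: x=1 → posterior Inverse-Gamma(25/4, 6257/80)
obs 10: x=1 → posterior Inverse-Gamma(27/4, 6257/80)
obs 11: x=3/2 → posterior Inverse-Gamma(29/4, 6267/80)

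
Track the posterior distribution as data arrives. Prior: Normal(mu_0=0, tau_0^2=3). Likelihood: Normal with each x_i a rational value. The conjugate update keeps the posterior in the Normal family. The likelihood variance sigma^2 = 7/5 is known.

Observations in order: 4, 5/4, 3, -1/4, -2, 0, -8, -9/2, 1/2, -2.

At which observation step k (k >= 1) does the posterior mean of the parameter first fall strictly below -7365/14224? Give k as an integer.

obs 1: x=4 → posterior Normal(30/11, 21/22)
obs 2: x=5/4 → posterior Normal(315/148, 21/37)
obs 3: x=3 → posterior Normal(495/208, 21/52)
obs 4: x=-1/4 → posterior Normal(120/67, 21/67)
obs 5: x=-2 → posterior Normal(45/41, 21/82)
obs 6: x=0 → posterior Normal(90/97, 21/97)
obs 7: x=-8 → posterior Normal(-15/56, 3/16)
obs 8: x=-9/2 → posterior Normal(-195/254, 21/127)
obs 9: x=1/2 → posterior Normal(-45/71, 21/142)
obs 10: x=-2 → posterior Normal(-120/157, 21/157)

k = 8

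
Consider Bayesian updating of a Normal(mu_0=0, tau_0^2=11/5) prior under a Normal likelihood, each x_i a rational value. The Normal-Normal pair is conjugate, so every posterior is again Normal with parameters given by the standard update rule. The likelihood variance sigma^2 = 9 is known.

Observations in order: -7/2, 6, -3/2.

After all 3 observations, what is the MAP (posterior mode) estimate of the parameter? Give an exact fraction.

11/78

obs 1: x=-7/2 → posterior Normal(-11/16, 99/56)
obs 2: x=6 → posterior Normal(55/134, 99/67)
obs 3: x=-3/2 → posterior Normal(11/78, 33/26)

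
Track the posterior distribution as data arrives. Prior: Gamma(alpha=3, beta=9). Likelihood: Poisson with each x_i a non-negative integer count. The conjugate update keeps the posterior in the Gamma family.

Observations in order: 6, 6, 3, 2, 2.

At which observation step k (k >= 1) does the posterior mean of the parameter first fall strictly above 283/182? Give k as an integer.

obs 1: x=6 → posterior Gamma(9, 10)
obs 2: x=6 → posterior Gamma(15, 11)
obs 3: x=3 → posterior Gamma(18, 12)
obs 4: x=2 → posterior Gamma(20, 13)
obs 5: x=2 → posterior Gamma(22, 14)

k = 5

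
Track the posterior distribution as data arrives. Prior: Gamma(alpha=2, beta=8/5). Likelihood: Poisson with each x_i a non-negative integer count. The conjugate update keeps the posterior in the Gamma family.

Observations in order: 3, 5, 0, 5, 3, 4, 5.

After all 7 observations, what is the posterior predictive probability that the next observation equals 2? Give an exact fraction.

22217047795986796943723127466020749337932093725/105584975641997553306319238119284265644743196672

obs 1: x=3 → posterior Gamma(5, 13/5)
obs 2: x=5 → posterior Gamma(10, 18/5)
obs 3: x=0 → posterior Gamma(10, 23/5)
obs 4: x=5 → posterior Gamma(15, 28/5)
obs 5: x=3 → posterior Gamma(18, 33/5)
obs 6: x=4 → posterior Gamma(22, 38/5)
obs 7: x=5 → posterior Gamma(27, 43/5)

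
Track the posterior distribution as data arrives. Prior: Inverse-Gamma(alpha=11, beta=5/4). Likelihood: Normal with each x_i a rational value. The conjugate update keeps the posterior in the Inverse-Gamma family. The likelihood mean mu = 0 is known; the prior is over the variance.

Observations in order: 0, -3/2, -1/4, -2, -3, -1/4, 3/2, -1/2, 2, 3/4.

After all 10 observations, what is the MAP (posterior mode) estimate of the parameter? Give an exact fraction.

obs 1: x=0 → posterior Inverse-Gamma(23/2, 5/4)
obs 2: x=-3/2 → posterior Inverse-Gamma(12, 19/8)
obs 3: x=-1/4 → posterior Inverse-Gamma(25/2, 77/32)
obs 4: x=-2 → posterior Inverse-Gamma(13, 141/32)
obs 5: x=-3 → posterior Inverse-Gamma(27/2, 285/32)
obs 6: x=-1/4 → posterior Inverse-Gamma(14, 143/16)
obs 7: x=3/2 → posterior Inverse-Gamma(29/2, 161/16)
obs 8: x=-1/2 → posterior Inverse-Gamma(15, 163/16)
obs 9: x=2 → posterior Inverse-Gamma(31/2, 195/16)
obs 10: x=3/4 → posterior Inverse-Gamma(16, 399/32)

399/544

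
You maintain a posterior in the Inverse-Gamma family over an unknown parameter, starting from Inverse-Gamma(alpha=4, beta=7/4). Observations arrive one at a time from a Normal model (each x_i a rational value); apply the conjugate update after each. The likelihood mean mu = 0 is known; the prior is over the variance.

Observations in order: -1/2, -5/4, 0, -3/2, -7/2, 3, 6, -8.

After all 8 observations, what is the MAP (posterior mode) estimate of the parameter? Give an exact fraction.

obs 1: x=-1/2 → posterior Inverse-Gamma(9/2, 15/8)
obs 2: x=-5/4 → posterior Inverse-Gamma(5, 85/32)
obs 3: x=0 → posterior Inverse-Gamma(11/2, 85/32)
obs 4: x=-3/2 → posterior Inverse-Gamma(6, 121/32)
obs 5: x=-7/2 → posterior Inverse-Gamma(13/2, 317/32)
obs 6: x=3 → posterior Inverse-Gamma(7, 461/32)
obs 7: x=6 → posterior Inverse-Gamma(15/2, 1037/32)
obs 8: x=-8 → posterior Inverse-Gamma(8, 2061/32)

229/32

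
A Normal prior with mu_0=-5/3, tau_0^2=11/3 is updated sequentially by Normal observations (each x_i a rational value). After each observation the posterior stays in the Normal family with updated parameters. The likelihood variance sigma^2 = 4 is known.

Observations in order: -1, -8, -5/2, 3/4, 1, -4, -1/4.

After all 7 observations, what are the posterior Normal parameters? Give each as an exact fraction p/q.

obs 1: x=-1 → posterior Normal(-31/23, 44/23)
obs 2: x=-8 → posterior Normal(-7/2, 22/17)
obs 3: x=-5/2 → posterior Normal(-293/90, 44/45)
obs 4: x=3/4 → posterior Normal(-79/32, 11/14)
obs 5: x=1 → posterior Normal(-509/268, 44/67)
obs 6: x=-4 → posterior Normal(-685/312, 22/39)
obs 7: x=-1/4 → posterior Normal(-174/89, 44/89)

mu_0=-174/89, tau_0^2=44/89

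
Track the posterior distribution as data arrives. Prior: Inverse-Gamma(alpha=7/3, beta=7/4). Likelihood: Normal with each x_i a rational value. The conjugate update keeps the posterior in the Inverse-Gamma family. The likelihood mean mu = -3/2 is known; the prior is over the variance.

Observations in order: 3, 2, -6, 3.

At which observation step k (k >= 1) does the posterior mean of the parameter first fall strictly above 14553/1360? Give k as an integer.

k = 4

obs 1: x=3 → posterior Inverse-Gamma(17/6, 95/8)
obs 2: x=2 → posterior Inverse-Gamma(10/3, 18)
obs 3: x=-6 → posterior Inverse-Gamma(23/6, 225/8)
obs 4: x=3 → posterior Inverse-Gamma(13/3, 153/4)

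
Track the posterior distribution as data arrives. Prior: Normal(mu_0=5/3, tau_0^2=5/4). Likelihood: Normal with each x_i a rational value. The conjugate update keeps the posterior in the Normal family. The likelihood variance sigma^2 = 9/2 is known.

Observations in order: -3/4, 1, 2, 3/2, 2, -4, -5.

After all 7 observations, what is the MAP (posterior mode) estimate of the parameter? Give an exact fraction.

55/212

obs 1: x=-3/4 → posterior Normal(105/92, 45/46)
obs 2: x=1 → posterior Normal(125/112, 45/56)
obs 3: x=2 → posterior Normal(5/4, 15/22)
obs 4: x=3/2 → posterior Normal(195/152, 45/76)
obs 5: x=2 → posterior Normal(235/172, 45/86)
obs 6: x=-4 → posterior Normal(155/192, 15/32)
obs 7: x=-5 → posterior Normal(55/212, 45/106)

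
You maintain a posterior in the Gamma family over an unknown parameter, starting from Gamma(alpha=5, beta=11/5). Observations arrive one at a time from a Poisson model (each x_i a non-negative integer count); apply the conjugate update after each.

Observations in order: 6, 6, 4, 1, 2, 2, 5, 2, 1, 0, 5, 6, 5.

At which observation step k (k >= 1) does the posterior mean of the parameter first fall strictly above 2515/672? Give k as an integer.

k = 2

obs 1: x=6 → posterior Gamma(11, 16/5)
obs 2: x=6 → posterior Gamma(17, 21/5)
obs 3: x=4 → posterior Gamma(21, 26/5)
obs 4: x=1 → posterior Gamma(22, 31/5)
obs 5: x=2 → posterior Gamma(24, 36/5)
obs 6: x=2 → posterior Gamma(26, 41/5)
obs 7: x=5 → posterior Gamma(31, 46/5)
obs 8: x=2 → posterior Gamma(33, 51/5)
obs 9: x=1 → posterior Gamma(34, 56/5)
obs 10: x=0 → posterior Gamma(34, 61/5)
obs 11: x=5 → posterior Gamma(39, 66/5)
obs 12: x=6 → posterior Gamma(45, 71/5)
obs 13: x=5 → posterior Gamma(50, 76/5)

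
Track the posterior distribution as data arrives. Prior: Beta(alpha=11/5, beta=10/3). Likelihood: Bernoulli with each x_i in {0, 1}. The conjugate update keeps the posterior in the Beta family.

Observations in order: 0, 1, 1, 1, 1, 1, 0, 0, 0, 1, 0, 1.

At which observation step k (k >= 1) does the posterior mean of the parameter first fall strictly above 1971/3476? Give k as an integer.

k = 5

obs 1: x=0 → posterior Beta(11/5, 13/3)
obs 2: x=1 → posterior Beta(16/5, 13/3)
obs 3: x=1 → posterior Beta(21/5, 13/3)
obs 4: x=1 → posterior Beta(26/5, 13/3)
obs 5: x=1 → posterior Beta(31/5, 13/3)
obs 6: x=1 → posterior Beta(36/5, 13/3)
obs 7: x=0 → posterior Beta(36/5, 16/3)
obs 8: x=0 → posterior Beta(36/5, 19/3)
obs 9: x=0 → posterior Beta(36/5, 22/3)
obs 10: x=1 → posterior Beta(41/5, 22/3)
obs 11: x=0 → posterior Beta(41/5, 25/3)
obs 12: x=1 → posterior Beta(46/5, 25/3)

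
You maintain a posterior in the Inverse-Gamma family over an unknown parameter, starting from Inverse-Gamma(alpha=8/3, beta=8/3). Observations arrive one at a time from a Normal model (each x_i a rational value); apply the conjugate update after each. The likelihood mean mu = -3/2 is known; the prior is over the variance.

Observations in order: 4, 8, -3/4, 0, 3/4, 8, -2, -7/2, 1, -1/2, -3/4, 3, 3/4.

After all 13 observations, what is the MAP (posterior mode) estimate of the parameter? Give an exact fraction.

784/61

obs 1: x=4 → posterior Inverse-Gamma(19/6, 427/24)
obs 2: x=8 → posterior Inverse-Gamma(11/3, 755/12)
obs 3: x=-3/4 → posterior Inverse-Gamma(25/6, 6067/96)
obs 4: x=0 → posterior Inverse-Gamma(14/3, 6175/96)
obs 5: x=3/4 → posterior Inverse-Gamma(31/6, 3209/48)
obs 6: x=8 → posterior Inverse-Gamma(17/3, 5375/48)
obs 7: x=-2 → posterior Inverse-Gamma(37/6, 5381/48)
obs 8: x=-7/2 → posterior Inverse-Gamma(20/3, 5477/48)
obs 9: x=1 → posterior Inverse-Gamma(43/6, 5627/48)
obs 10: x=-1/2 → posterior Inverse-Gamma(23/3, 5651/48)
obs 11: x=-3/4 → posterior Inverse-Gamma(49/6, 11329/96)
obs 12: x=3 → posterior Inverse-Gamma(26/3, 12301/96)
obs 13: x=3/4 → posterior Inverse-Gamma(55/6, 392/3)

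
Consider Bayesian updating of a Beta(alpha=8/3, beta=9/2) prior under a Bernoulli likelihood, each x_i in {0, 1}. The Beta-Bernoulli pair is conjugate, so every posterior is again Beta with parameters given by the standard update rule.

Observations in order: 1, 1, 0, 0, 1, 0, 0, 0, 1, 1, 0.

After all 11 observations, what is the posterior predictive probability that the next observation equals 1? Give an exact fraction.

obs 1: x=1 → posterior Beta(11/3, 9/2)
obs 2: x=1 → posterior Beta(14/3, 9/2)
obs 3: x=0 → posterior Beta(14/3, 11/2)
obs 4: x=0 → posterior Beta(14/3, 13/2)
obs 5: x=1 → posterior Beta(17/3, 13/2)
obs 6: x=0 → posterior Beta(17/3, 15/2)
obs 7: x=0 → posterior Beta(17/3, 17/2)
obs 8: x=0 → posterior Beta(17/3, 19/2)
obs 9: x=1 → posterior Beta(20/3, 19/2)
obs 10: x=1 → posterior Beta(23/3, 19/2)
obs 11: x=0 → posterior Beta(23/3, 21/2)

46/109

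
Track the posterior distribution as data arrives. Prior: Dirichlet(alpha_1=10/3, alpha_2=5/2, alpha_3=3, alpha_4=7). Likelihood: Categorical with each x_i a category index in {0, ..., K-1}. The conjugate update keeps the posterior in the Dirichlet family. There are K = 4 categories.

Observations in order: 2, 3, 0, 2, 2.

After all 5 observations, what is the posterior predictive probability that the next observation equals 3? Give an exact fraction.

obs 1: x=2 → posterior Dirichlet(10/3, 5/2, 4, 7)
obs 2: x=3 → posterior Dirichlet(10/3, 5/2, 4, 8)
obs 3: x=0 → posterior Dirichlet(13/3, 5/2, 4, 8)
obs 4: x=2 → posterior Dirichlet(13/3, 5/2, 5, 8)
obs 5: x=2 → posterior Dirichlet(13/3, 5/2, 6, 8)

48/125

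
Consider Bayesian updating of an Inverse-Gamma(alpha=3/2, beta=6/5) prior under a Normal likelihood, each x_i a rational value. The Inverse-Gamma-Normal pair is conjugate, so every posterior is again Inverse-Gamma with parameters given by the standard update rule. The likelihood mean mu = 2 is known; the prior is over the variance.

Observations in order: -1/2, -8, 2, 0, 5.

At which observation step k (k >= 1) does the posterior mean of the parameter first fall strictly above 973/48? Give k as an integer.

obs 1: x=-1/2 → posterior Inverse-Gamma(2, 173/40)
obs 2: x=-8 → posterior Inverse-Gamma(5/2, 2173/40)
obs 3: x=2 → posterior Inverse-Gamma(3, 2173/40)
obs 4: x=0 → posterior Inverse-Gamma(7/2, 2253/40)
obs 5: x=5 → posterior Inverse-Gamma(4, 2433/40)

k = 2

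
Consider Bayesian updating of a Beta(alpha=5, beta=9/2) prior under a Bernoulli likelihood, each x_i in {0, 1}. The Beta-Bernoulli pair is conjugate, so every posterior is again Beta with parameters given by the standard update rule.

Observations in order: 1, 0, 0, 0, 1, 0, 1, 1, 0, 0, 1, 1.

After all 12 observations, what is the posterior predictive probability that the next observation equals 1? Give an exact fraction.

obs 1: x=1 → posterior Beta(6, 9/2)
obs 2: x=0 → posterior Beta(6, 11/2)
obs 3: x=0 → posterior Beta(6, 13/2)
obs 4: x=0 → posterior Beta(6, 15/2)
obs 5: x=1 → posterior Beta(7, 15/2)
obs 6: x=0 → posterior Beta(7, 17/2)
obs 7: x=1 → posterior Beta(8, 17/2)
obs 8: x=1 → posterior Beta(9, 17/2)
obs 9: x=0 → posterior Beta(9, 19/2)
obs 10: x=0 → posterior Beta(9, 21/2)
obs 11: x=1 → posterior Beta(10, 21/2)
obs 12: x=1 → posterior Beta(11, 21/2)

22/43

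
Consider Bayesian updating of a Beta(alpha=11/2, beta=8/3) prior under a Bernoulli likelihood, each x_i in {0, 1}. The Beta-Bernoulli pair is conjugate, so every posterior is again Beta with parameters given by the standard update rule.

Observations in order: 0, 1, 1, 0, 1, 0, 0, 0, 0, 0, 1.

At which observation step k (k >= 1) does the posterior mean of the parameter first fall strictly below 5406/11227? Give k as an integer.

k = 10

obs 1: x=0 → posterior Beta(11/2, 11/3)
obs 2: x=1 → posterior Beta(13/2, 11/3)
obs 3: x=1 → posterior Beta(15/2, 11/3)
obs 4: x=0 → posterior Beta(15/2, 14/3)
obs 5: x=1 → posterior Beta(17/2, 14/3)
obs 6: x=0 → posterior Beta(17/2, 17/3)
obs 7: x=0 → posterior Beta(17/2, 20/3)
obs 8: x=0 → posterior Beta(17/2, 23/3)
obs 9: x=0 → posterior Beta(17/2, 26/3)
obs 10: x=0 → posterior Beta(17/2, 29/3)
obs 11: x=1 → posterior Beta(19/2, 29/3)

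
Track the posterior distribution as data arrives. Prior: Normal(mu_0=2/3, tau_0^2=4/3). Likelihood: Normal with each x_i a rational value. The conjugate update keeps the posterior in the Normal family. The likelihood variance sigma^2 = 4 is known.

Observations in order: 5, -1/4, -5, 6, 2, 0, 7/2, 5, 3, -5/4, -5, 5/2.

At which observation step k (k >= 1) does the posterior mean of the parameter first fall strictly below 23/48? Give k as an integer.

obs 1: x=5 → posterior Normal(7/4, 1)
obs 2: x=-1/4 → posterior Normal(27/20, 4/5)
obs 3: x=-5 → posterior Normal(7/24, 2/3)
obs 4: x=6 → posterior Normal(31/28, 4/7)
obs 5: x=2 → posterior Normal(39/32, 1/2)
obs 6: x=0 → posterior Normal(13/12, 4/9)
obs 7: x=7/2 → posterior Normal(53/40, 2/5)
obs 8: x=5 → posterior Normal(73/44, 4/11)
obs 9: x=3 → posterior Normal(85/48, 1/3)
obs 10: x=-5/4 → posterior Normal(20/13, 4/13)
obs 11: x=-5 → posterior Normal(15/14, 2/7)
obs 12: x=5/2 → posterior Normal(7/6, 4/15)

k = 3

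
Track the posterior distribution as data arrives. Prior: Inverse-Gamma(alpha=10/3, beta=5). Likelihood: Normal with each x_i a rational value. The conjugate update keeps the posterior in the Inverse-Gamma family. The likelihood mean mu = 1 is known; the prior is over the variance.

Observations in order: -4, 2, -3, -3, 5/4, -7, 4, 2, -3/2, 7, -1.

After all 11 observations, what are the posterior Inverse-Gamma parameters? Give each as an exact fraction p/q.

alpha=53/6, beta=3013/32

obs 1: x=-4 → posterior Inverse-Gamma(23/6, 35/2)
obs 2: x=2 → posterior Inverse-Gamma(13/3, 18)
obs 3: x=-3 → posterior Inverse-Gamma(29/6, 26)
obs 4: x=-3 → posterior Inverse-Gamma(16/3, 34)
obs 5: x=5/4 → posterior Inverse-Gamma(35/6, 1089/32)
obs 6: x=-7 → posterior Inverse-Gamma(19/3, 2113/32)
obs 7: x=4 → posterior Inverse-Gamma(41/6, 2257/32)
obs 8: x=2 → posterior Inverse-Gamma(22/3, 2273/32)
obs 9: x=-3/2 → posterior Inverse-Gamma(47/6, 2373/32)
obs 10: x=7 → posterior Inverse-Gamma(25/3, 2949/32)
obs 11: x=-1 → posterior Inverse-Gamma(53/6, 3013/32)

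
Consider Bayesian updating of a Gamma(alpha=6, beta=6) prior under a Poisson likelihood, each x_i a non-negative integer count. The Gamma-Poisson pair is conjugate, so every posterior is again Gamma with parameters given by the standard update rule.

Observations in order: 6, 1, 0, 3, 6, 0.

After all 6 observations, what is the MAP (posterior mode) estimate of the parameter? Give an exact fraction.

obs 1: x=6 → posterior Gamma(12, 7)
obs 2: x=1 → posterior Gamma(13, 8)
obs 3: x=0 → posterior Gamma(13, 9)
obs 4: x=3 → posterior Gamma(16, 10)
obs 5: x=6 → posterior Gamma(22, 11)
obs 6: x=0 → posterior Gamma(22, 12)

7/4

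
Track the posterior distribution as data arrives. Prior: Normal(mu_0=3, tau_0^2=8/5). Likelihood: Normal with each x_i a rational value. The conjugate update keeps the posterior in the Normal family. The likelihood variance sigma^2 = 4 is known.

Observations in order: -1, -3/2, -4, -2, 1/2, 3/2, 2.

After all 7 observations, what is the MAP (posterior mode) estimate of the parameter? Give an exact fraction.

6/19

obs 1: x=-1 → posterior Normal(13/7, 8/7)
obs 2: x=-3/2 → posterior Normal(10/9, 8/9)
obs 3: x=-4 → posterior Normal(2/11, 8/11)
obs 4: x=-2 → posterior Normal(-2/13, 8/13)
obs 5: x=1/2 → posterior Normal(-1/15, 8/15)
obs 6: x=3/2 → posterior Normal(2/17, 8/17)
obs 7: x=2 → posterior Normal(6/19, 8/19)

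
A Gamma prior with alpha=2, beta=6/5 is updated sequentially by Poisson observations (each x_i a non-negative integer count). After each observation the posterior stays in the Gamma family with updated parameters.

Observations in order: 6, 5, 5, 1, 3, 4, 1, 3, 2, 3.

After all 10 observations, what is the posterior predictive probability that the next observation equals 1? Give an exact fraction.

obs 1: x=6 → posterior Gamma(8, 11/5)
obs 2: x=5 → posterior Gamma(13, 16/5)
obs 3: x=5 → posterior Gamma(18, 21/5)
obs 4: x=1 → posterior Gamma(19, 26/5)
obs 5: x=3 → posterior Gamma(22, 31/5)
obs 6: x=4 → posterior Gamma(26, 36/5)
obs 7: x=1 → posterior Gamma(27, 41/5)
obs 8: x=3 → posterior Gamma(30, 46/5)
obs 9: x=2 → posterior Gamma(32, 51/5)
obs 10: x=3 → posterior Gamma(35, 56/5)

2689174558718160146538925847972108143210430657440854018149580800/18701397461209715023927088008788055619800417991632621566284510161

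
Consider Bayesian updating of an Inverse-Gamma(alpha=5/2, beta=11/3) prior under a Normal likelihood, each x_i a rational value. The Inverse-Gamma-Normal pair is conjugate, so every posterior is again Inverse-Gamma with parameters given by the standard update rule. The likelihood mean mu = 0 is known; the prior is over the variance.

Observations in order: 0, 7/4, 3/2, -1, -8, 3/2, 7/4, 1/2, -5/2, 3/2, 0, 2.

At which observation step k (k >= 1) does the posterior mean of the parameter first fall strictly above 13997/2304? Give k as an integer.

obs 1: x=0 → posterior Inverse-Gamma(3, 11/3)
obs 2: x=7/4 → posterior Inverse-Gamma(7/2, 499/96)
obs 3: x=3/2 → posterior Inverse-Gamma(4, 607/96)
obs 4: x=-1 → posterior Inverse-Gamma(9/2, 655/96)
obs 5: x=-8 → posterior Inverse-Gamma(5, 3727/96)
obs 6: x=3/2 → posterior Inverse-Gamma(11/2, 3835/96)
obs 7: x=7/4 → posterior Inverse-Gamma(6, 1991/48)
obs 8: x=1/2 → posterior Inverse-Gamma(13/2, 1997/48)
obs 9: x=-5/2 → posterior Inverse-Gamma(7, 2147/48)
obs 10: x=3/2 → posterior Inverse-Gamma(15/2, 2201/48)
obs 11: x=0 → posterior Inverse-Gamma(8, 2201/48)
obs 12: x=2 → posterior Inverse-Gamma(17/2, 2297/48)

k = 5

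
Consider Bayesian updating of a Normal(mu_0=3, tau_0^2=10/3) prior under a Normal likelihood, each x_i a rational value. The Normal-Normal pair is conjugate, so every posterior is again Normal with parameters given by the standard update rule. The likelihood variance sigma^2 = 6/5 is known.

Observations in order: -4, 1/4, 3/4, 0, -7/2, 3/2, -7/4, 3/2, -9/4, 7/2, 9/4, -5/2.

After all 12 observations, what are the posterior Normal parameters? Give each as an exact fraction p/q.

obs 1: x=-4 → posterior Normal(-73/34, 15/17)
obs 2: x=1/4 → posterior Normal(-267/236, 30/59)
obs 3: x=3/4 → posterior Normal(-4/7, 5/14)
obs 4: x=0 → posterior Normal(-48/109, 30/109)
obs 5: x=-7/2 → posterior Normal(-271/268, 15/67)
obs 6: x=3/2 → posterior Normal(-98/159, 10/53)
obs 7: x=-7/4 → posterior Normal(-567/736, 15/92)
obs 8: x=3/2 → posterior Normal(-417/836, 30/209)
obs 9: x=-9/4 → posterior Normal(-107/156, 5/39)
obs 10: x=7/2 → posterior Normal(-73/259, 30/259)
obs 11: x=9/4 → posterior Normal(-67/1136, 15/142)
obs 12: x=-5/2 → posterior Normal(-317/1236, 10/103)

mu_0=-317/1236, tau_0^2=10/103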